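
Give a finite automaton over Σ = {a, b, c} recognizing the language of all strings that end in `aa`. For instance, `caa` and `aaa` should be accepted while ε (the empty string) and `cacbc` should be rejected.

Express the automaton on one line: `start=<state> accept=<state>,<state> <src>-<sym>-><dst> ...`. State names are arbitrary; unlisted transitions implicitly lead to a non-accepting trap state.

start=S0 accept=S2 S0-a->S1 S0-b->S0 S0-c->S0 S1-a->S2 S1-b->S0 S1-c->S0 S2-a->S2 S2-b->S0 S2-c->S0

Remember how much of `aa` the current input suffix matches. State S0 means no match yet; S1 means the last symbol is `a`; S2 means the last 2 symbols are `aa`. Only S2 accepts. On a mismatch, fall back to the longest proper suffix that is still a prefix of `aa`.
A 3-state machine:
        a   b   c  
>  S0   S1  S0  S0 
   S1   S2  S0  S0 
 * S2   S2  S0  S0 
(> = start, * = accepting)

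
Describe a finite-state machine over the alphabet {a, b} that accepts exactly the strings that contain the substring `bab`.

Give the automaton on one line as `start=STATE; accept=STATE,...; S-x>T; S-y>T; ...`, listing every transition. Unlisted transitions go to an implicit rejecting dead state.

States S0..S2 record the length of the longest prefix of `bab` that matches the current input suffix. Reaching S3 means `bab` has been seen, and we stay there forever. Accept from S3.
        a   b  
>  S0   S0  S1 
   S1   S2  S1 
   S2   S0  S3 
 * S3   S3  S3 
(> = start, * = accepting)

start=S0; accept=S3; S0-a>S0; S0-b>S1; S1-a>S2; S1-b>S1; S2-a>S0; S2-b>S3; S3-a>S3; S3-b>S3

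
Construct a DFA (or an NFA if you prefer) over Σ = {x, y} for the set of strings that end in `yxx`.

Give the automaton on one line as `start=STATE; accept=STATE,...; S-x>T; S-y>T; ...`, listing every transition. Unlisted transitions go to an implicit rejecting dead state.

start=S0; accept=S3; S0-x>S0; S0-y>S1; S1-x>S2; S1-y>S1; S2-x>S3; S2-y>S1; S3-x>S0; S3-y>S1

Remember how much of `yxx` the current input suffix matches. State S0 means no match yet; S1 means the last symbol is `y`; S2 means the last 2 symbols are `yx`; S3 means the last 3 symbols are `yxx`. Only S3 accepts. On a mismatch, fall back to the longest proper suffix that is still a prefix of `yxx`.
A 4-state machine:
        x   y  
>  S0   S0  S1 
   S1   S2  S1 
   S2   S3  S1 
 * S3   S0  S1 
(> = start, * = accepting)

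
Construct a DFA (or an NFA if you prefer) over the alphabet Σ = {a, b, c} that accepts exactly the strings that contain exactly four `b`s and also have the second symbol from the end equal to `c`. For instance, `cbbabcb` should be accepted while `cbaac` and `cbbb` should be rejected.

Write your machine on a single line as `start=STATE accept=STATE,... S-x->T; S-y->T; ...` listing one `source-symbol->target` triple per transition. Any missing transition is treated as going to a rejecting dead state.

Run two small machines in parallel and take their product. One (6 states) tracks the count of `b`s, saturating at 5; the other (13 states) tracks the last 2 symbols read. Each combined state is a pair, one component from each; accept when both components accept. Equivalent product states are then merged.
10 states suffice.
        a   b   c  
>  s0   s0  s1  s0 
   s1   s1  s2  s1 
   s2   s2  s3  s2 
   s3   s3  s4  s5 
   s4   s4  s6  s7 
   s5   s3  s8  s5 
   s6   s6  s6  s6 
   s7   s8  s6  s9 
 * s8   s4  s6  s7 
 * s9   s8  s6  s9 
(> = start, * = accepting)

start=s0; accept=s8,s9; s0-a->s0; s0-b->s1; s0-c->s0; s1-a->s1; s1-b->s2; s1-c->s1; s2-a->s2; s2-b->s3; s2-c->s2; s3-a->s3; s3-b->s4; s3-c->s5; s4-a->s4; s4-b->s6; s4-c->s7; s5-a->s3; s5-b->s8; s5-c->s5; s6-a->s6; s6-b->s6; s6-c->s6; s7-a->s8; s7-b->s6; s7-c->s9; s8-a->s4; s8-b->s6; s8-c->s7; s9-a->s8; s9-b->s6; s9-c->s9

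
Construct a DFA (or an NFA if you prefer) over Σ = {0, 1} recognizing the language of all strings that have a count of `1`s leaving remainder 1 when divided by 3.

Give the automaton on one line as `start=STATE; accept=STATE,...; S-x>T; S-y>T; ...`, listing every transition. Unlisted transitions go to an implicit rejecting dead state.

start=q0; accept=q1; q0-0>q0; q0-1>q1; q1-0>q1; q1-1>q2; q2-0>q2; q2-1>q0

Keep the running count of `1`s modulo 3: each `1` advances along the cycle q0 → q1 → q2 → q0 while other symbols loop. Accept at q1.
A 3-state machine:
        0   1  
>  q0   q0  q1 
 * q1   q1  q2 
   q2   q2  q0 
(> = start, * = accepting)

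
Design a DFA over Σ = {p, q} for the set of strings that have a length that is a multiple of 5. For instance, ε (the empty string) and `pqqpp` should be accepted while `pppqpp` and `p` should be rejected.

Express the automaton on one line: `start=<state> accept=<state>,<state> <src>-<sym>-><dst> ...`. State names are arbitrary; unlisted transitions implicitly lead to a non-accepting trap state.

Only the length mod 5 matters, so use a 5-cycle: from any state, every input symbol moves to the next state, wrapping E back to A. Mark A accepting.
A 5-state machine:
       p  q 
>* A   B  B 
   B   C  C 
   C   D  D 
   D   E  E 
   E   A  A 
(> = start, * = accepting)

start=A accept=A A-p->B A-q->B B-p->C B-q->C C-p->D C-q->D D-p->E D-q->E E-p->A E-q->A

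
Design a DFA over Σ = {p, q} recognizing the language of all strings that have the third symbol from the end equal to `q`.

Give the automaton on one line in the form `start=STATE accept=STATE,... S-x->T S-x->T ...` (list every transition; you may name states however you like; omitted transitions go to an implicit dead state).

start=s0 accept=s11,s12,s13,s14 s0-p->s1 s0-q->s2 s1-p->s3 s1-q->s4 s2-p->s5 s2-q->s6 s3-p->s7 s3-q->s8 s4-p->s9 s4-q->s10 s5-p->s11 s5-q->s12 s6-p->s13 s6-q->s14 s7-p->s7 s7-q->s8 s8-p->s9 s8-q->s10 s9-p->s11 s9-q->s12 s10-p->s13 s10-q->s14 s11-p->s7 s11-q->s8 s12-p->s9 s12-q->s10 s13-p->s11 s13-q->s12 s14-p->s13 s14-q->s14

Because acceptance depends on a position counted from the end, the machine has to buffer the most recent 3 symbols. Make each state the string of the last up-to-3 symbols read; on input `x` shift the window left and append `x`. Accept when the buffered window has length 3 and begins with `q`.
          p    q  
>  s0     s1   s2 
   s1     s3   s4 
   s2     s5   s6 
   s3     s7   s8 
   s4     s9  s10 
   s5    s11  s12 
   s6    s13  s14 
   s7     s7   s8 
   s8     s9  s10 
   s9    s11  s12 
   s10   s13  s14 
 * s11    s7   s8 
 * s12    s9  s10 
 * s13   s11  s12 
 * s14   s13  s14 
(> = start, * = accepting)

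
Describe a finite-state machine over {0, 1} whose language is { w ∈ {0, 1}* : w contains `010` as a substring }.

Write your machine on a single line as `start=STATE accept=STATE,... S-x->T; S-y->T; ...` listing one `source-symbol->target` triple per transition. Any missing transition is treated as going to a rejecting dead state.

start=q0; accept=q3; q0-0->q1; q0-1->q0; q1-0->q1; q1-1->q2; q2-0->q3; q2-1->q0; q3-0->q3; q3-1->q3

States q0..q2 record the length of the longest prefix of `010` that matches the current input suffix. Reaching q3 means `010` has been seen, and we stay there forever. Accept from q3.
        0   1  
>  q0   q1  q0 
   q1   q1  q2 
   q2   q3  q0 
 * q3   q3  q3 
(> = start, * = accepting)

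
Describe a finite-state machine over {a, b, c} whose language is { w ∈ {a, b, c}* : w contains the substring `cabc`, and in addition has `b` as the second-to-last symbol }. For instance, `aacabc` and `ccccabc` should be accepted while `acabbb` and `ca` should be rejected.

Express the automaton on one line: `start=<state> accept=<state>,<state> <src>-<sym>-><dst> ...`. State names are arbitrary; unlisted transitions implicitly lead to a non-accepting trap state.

Build one automaton per condition and run them in lockstep. The first has 5 states tracking whether and how much of `cabc` has been seen; the second has 13 states tracking the last 2 symbols read. A product state is a pair (one from each), accepting exactly when both do.
A 23-state machine:
          a    b    c  
>  S0     S1   S2   S3 
   S1     S4   S5   S6 
   S2     S7   S8   S9 
   S3    S10  S11  S12 
   S4     S4   S5   S6 
   S5     S7   S8   S9 
   S6    S10  S11  S12 
   S7     S4   S5   S6 
   S8     S7   S8   S9 
   S9    S10  S11  S12 
   S10    S4  S13   S6 
   S11    S7   S8   S9 
   S12   S10  S11  S12 
   S13    S7   S8  S14 
 * S14   S15  S16  S17 
   S15   S18  S19  S20 
   S16   S21  S22  S14 
   S17   S15  S16  S17 
   S18   S18  S19  S20 
   S19   S21  S22  S14 
   S20   S15  S16  S17 
 * S21   S18  S19  S20 
 * S22   S21  S22  S14 
(> = start, * = accepting)

start=S0 accept=S14,S21,S22 S0-a->S1 S0-b->S2 S0-c->S3 S1-a->S4 S1-b->S5 S1-c->S6 S2-a->S7 S2-b->S8 S2-c->S9 S3-a->S10 S3-b->S11 S3-c->S12 S4-a->S4 S4-b->S5 S4-c->S6 S5-a->S7 S5-b->S8 S5-c->S9 S6-a->S10 S6-b->S11 S6-c->S12 S7-a->S4 S7-b->S5 S7-c->S6 S8-a->S7 S8-b->S8 S8-c->S9 S9-a->S10 S9-b->S11 S9-c->S12 S10-a->S4 S10-b->S13 S10-c->S6 S11-a->S7 S11-b->S8 S11-c->S9 S12-a->S10 S12-b->S11 S12-c->S12 S13-a->S7 S13-b->S8 S13-c->S14 S14-a->S15 S14-b->S16 S14-c->S17 S15-a->S18 S15-b->S19 S15-c->S20 S16-a->S21 S16-b->S22 S16-c->S14 S17-a->S15 S17-b->S16 S17-c->S17 S18-a->S18 S18-b->S19 S18-c->S20 S19-a->S21 S19-b->S22 S19-c->S14 S20-a->S15 S20-b->S16 S20-c->S17 S21-a->S18 S21-b->S19 S21-c->S20 S22-a->S21 S22-b->S22 S22-c->S14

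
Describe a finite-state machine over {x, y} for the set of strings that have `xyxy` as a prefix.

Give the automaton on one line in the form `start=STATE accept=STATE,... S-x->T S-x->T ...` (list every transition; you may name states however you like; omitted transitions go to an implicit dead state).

Check the first 4 symbols one by one: S0 through S3 record how many have matched `xyxy` so far; any wrong symbol goes to the dead state S5. After all 4 match we enter the accepting sink S4.
        x   y  
>  S0   S1  S5 
   S1   S5  S2 
   S2   S3  S5 
   S3   S5  S4 
 * S4   S4  S4 
   S5   S5  S5 
(> = start, * = accepting)

start=S0 accept=S4 S0-x->S1 S0-y->S5 S1-x->S5 S1-y->S2 S2-x->S3 S2-y->S5 S3-x->S5 S3-y->S4 S4-x->S4 S4-y->S4 S5-x->S5 S5-y->S5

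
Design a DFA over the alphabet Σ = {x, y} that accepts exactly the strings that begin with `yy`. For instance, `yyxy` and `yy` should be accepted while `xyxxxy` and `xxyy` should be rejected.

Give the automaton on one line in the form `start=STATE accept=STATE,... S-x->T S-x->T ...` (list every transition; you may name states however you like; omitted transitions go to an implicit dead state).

start=q0 accept=q2 q0-x->q3 q0-y->q1 q1-x->q3 q1-y->q2 q2-x->q2 q2-y->q2 q3-x->q3 q3-y->q3

Check the first 2 symbols one by one: q0 through q1 record how many have matched `yy` so far; any wrong symbol goes to the dead state q3. After all 2 match we enter the accepting sink q2.
With 4 states:
        x   y  
>  q0   q3  q1 
   q1   q3  q2 
 * q2   q2  q2 
   q3   q3  q3 
(> = start, * = accepting)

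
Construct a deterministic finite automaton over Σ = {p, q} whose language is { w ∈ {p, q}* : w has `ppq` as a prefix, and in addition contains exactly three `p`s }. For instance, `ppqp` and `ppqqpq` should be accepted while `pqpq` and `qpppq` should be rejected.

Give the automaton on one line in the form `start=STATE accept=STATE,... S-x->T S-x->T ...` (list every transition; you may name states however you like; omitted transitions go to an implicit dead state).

start=A accept=J A-p->B A-q->C B-p->D B-q->E C-p->E C-q->C D-p->F D-q->G E-p->H E-q->E F-p->I F-q->F G-p->J G-q->G H-p->F H-q->H I-p->I I-q->I J-p->K J-q->J K-p->K K-q->K

Handle the two conditions separately and then intersect. One (5 states) tracks whether the input so far still matches the prefix `ppq`; the other (5 states) tracks the count of `p`s, saturating at 4. Each combined state is a pair, one component from each; accept when both components accept.
11 states suffice.
       p  q 
>  A   B  C 
   B   D  E 
   C   E  C 
   D   F  G 
   E   H  E 
   F   I  F 
   G   J  G 
   H   F  H 
   I   I  I 
 * J   K  J 
   K   K  K 
(> = start, * = accepting)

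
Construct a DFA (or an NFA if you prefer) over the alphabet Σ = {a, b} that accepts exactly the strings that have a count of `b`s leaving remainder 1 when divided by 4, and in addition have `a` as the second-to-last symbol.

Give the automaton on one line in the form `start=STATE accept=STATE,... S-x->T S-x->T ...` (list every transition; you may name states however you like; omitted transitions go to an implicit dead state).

Build one automaton per condition and run them in lockstep. One (4 states) tracks the count of `b`s modulo 4; the other (7 states) tracks the last 2 symbols read. Each combined state is a pair, one component from each; accept when both components accept. After merging equivalent states the machine shrinks.
An 8-state machine:
        a   b  
>  s0   s1  s2 
   s1   s1  s3 
   s2   s4  s5 
 * s3   s4  s5 
   s4   s6  s5 
   s5   s5  s7 
 * s6   s6  s5 
   s7   s7  s0 
(> = start, * = accepting)

start=s0 accept=s3,s6 s0-a->s1 s0-b->s2 s1-a->s1 s1-b->s3 s2-a->s4 s2-b->s5 s3-a->s4 s3-b->s5 s4-a->s6 s4-b->s5 s5-a->s5 s5-b->s7 s6-a->s6 s6-b->s5 s7-a->s7 s7-b->s0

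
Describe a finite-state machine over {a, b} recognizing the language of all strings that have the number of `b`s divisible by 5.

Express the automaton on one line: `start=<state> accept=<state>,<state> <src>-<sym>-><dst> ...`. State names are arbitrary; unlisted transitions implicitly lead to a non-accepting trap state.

The only thing that matters is how many `b`s have appeared, reduced mod 5. Use one state per residue: q0 for 0, …, q4 for 4. Reading `b` moves to the next residue; anything else stays put. q0 is accepting.
With 5 states:
        a   b  
>* q0   q0  q1 
   q1   q1  q2 
   q2   q2  q3 
   q3   q3  q4 
   q4   q4  q0 
(> = start, * = accepting)

start=q0 accept=q0 q0-a->q0 q0-b->q1 q1-a->q1 q1-b->q2 q2-a->q2 q2-b->q3 q3-a->q3 q3-b->q4 q4-a->q4 q4-b->q0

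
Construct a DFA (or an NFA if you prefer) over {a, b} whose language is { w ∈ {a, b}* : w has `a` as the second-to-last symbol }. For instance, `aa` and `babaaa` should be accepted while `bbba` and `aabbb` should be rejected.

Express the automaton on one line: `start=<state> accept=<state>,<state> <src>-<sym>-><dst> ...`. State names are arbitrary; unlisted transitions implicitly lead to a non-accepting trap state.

Because acceptance depends on a position counted from the end, the machine has to buffer the most recent 2 symbols. Make each state the string of the last up-to-2 symbols read; on input `x` shift the window left and append `x`. Accept when the buffered window has length 2 and begins with `a`.
        a   b  
>  s0   s1  s2 
   s1   s3  s4 
   s2   s5  s6 
 * s3   s3  s4 
 * s4   s5  s6 
   s5   s3  s4 
   s6   s5  s6 
(> = start, * = accepting)

start=s0 accept=s3,s4 s0-a->s1 s0-b->s2 s1-a->s3 s1-b->s4 s2-a->s5 s2-b->s6 s3-a->s3 s3-b->s4 s4-a->s5 s4-b->s6 s5-a->s3 s5-b->s4 s6-a->s5 s6-b->s6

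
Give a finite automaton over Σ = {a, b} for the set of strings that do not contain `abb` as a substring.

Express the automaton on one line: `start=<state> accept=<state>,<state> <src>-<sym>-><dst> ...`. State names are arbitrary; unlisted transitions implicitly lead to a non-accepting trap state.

start=s0 accept=s0,s1,s2 s0-a->s1 s0-b->s0 s1-a->s1 s1-b->s2 s2-a->s1 s2-b->s3 s3-a->s3 s3-b->s3

This is the complement of 'contains `abb`'. Use the same substring-matching states — s0 through s3 holding how much of `abb` has just been matched — but flip the accepting set: everything except the trap s3 accepts.
With 4 states:
        a   b  
>* s0   s1  s0 
 * s1   s1  s2 
 * s2   s1  s3 
   s3   s3  s3 
(> = start, * = accepting)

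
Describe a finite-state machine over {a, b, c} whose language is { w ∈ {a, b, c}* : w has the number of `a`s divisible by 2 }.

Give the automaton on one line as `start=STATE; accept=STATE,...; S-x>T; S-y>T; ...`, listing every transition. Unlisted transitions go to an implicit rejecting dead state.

Keep the running count of `a`s modulo 2: each `a` advances along the cycle S0 → S1 → S0 while other symbols loop. Accept at S0.
With 2 states:
        a   b   c  
>* S0   S1  S0  S0 
   S1   S0  S1  S1 
(> = start, * = accepting)

start=S0; accept=S0; S0-a>S1; S0-b>S0; S0-c>S0; S1-a>S0; S1-b>S1; S1-c>S1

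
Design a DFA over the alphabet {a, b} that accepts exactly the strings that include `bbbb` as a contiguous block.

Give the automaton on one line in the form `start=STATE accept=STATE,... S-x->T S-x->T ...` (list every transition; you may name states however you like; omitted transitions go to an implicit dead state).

States s0..s3 record the length of the longest prefix of `bbbb` that matches the current input suffix. Reaching s4 means `bbbb` has been seen, and we stay there forever. Accept from s4.
5 states suffice.
        a   b  
>  s0   s0  s1 
   s1   s0  s2 
   s2   s0  s3 
   s3   s0  s4 
 * s4   s4  s4 
(> = start, * = accepting)

start=s0 accept=s4 s0-a->s0 s0-b->s1 s1-a->s0 s1-b->s2 s2-a->s0 s2-b->s3 s3-a->s0 s3-b->s4 s4-a->s4 s4-b->s4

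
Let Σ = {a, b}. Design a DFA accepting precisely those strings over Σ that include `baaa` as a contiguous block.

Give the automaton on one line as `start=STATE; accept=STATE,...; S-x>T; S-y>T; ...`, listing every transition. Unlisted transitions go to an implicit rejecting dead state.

Track how much of `baaa` has been matched so far: state q0 is no progress, q4 is the absorbing accept state reached once `baaa` has occurred. Intermediate states record partial matches; on a mismatch, fall back to the longest reusable overlap.
        a   b  
>  q0   q0  q1 
   q1   q2  q1 
   q2   q3  q1 
   q3   q4  q1 
 * q4   q4  q4 
(> = start, * = accepting)

start=q0; accept=q4; q0-a>q0; q0-b>q1; q1-a>q2; q1-b>q1; q2-a>q3; q2-b>q1; q3-a>q4; q3-b>q1; q4-a>q4; q4-b>q4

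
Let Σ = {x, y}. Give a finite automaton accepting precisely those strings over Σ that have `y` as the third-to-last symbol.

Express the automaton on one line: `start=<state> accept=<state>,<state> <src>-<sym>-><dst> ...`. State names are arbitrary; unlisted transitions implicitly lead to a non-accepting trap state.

Because acceptance depends on a position counted from the end, the machine has to buffer the most recent 3 symbols. Make each state the string of the last up-to-3 symbols read; on input `x` shift the window left and append `x`. Accept when the buffered window has length 3 and begins with `y`.
15 states suffice.
       x  y 
>  A   B  C 
   B   D  E 
   C   F  G 
   D   H  I 
   E   J  K 
   F   L  M 
   G   N  O 
   H   H  I 
   I   J  K 
   J   L  M 
   K   N  O 
 * L   H  I 
 * M   J  K 
 * N   L  M 
 * O   N  O 
(> = start, * = accepting)

start=A accept=L,M,N,O A-x->B A-y->C B-x->D B-y->E C-x->F C-y->G D-x->H D-y->I E-x->J E-y->K F-x->L F-y->M G-x->N G-y->O H-x->H H-y->I I-x->J I-y->K J-x->L J-y->M K-x->N K-y->O L-x->H L-y->I M-x->J M-y->K N-x->L N-y->M O-x->N O-y->O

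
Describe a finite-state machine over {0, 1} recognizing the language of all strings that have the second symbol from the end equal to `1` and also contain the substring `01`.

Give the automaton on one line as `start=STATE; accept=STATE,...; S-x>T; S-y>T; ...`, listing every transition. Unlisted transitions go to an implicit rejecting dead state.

start=A; accept=D,E; A-0>B; A-1>A; B-0>B; B-1>C; C-0>D; C-1>E; D-0>B; D-1>C; E-0>D; E-1>E

Build one automaton per condition and run them in lockstep. The first has 7 states tracking the last 2 symbols read; the second has 3 states tracking whether and how much of `01` has been seen. A product state is a pair (one from each), accepting exactly when both do. After merging equivalent states the machine shrinks.
       0  1 
>  A   B  A 
   B   B  C 
   C   D  E 
 * D   B  C 
 * E   D  E 
(> = start, * = accepting)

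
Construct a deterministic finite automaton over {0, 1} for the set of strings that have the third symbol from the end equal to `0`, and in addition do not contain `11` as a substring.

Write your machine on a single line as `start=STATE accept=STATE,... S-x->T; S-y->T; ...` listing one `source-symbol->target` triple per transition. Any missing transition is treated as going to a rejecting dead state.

start=q0; accept=q7,q8,q9; q0-0->q1; q0-1->q2; q1-0->q3; q1-1->q4; q2-0->q5; q2-1->q6; q3-0->q7; q3-1->q8; q4-0->q9; q4-1->q10; q5-0->q11; q5-1->q12; q6-0->q13; q6-1->q14; q7-0->q7; q7-1->q8; q8-0->q9; q8-1->q10; q9-0->q11; q9-1->q12; q10-0->q13; q10-1->q14; q11-0->q7; q11-1->q8; q12-0->q9; q12-1->q10; q13-0->q15; q13-1->q16; q14-0->q13; q14-1->q14; q15-0->q17; q15-1->q18; q16-0->q19; q16-1->q10; q17-0->q17; q17-1->q18; q18-0->q19; q18-1->q10; q19-0->q15; q19-1->q16

Handle the two conditions separately and then intersect. One (15 states) tracks the last 3 symbols read; the other (3 states) tracks partial matches of the forbidden pattern `11`. Each combined state is a pair, one component from each; accept when both components accept.
With 20 states:
          0    1  
>  q0     q1   q2 
   q1     q3   q4 
   q2     q5   q6 
   q3     q7   q8 
   q4     q9  q10 
   q5    q11  q12 
   q6    q13  q14 
 * q7     q7   q8 
 * q8     q9  q10 
 * q9    q11  q12 
   q10   q13  q14 
   q11    q7   q8 
   q12    q9  q10 
   q13   q15  q16 
   q14   q13  q14 
   q15   q17  q18 
   q16   q19  q10 
   q17   q17  q18 
   q18   q19  q10 
   q19   q15  q16 
(> = start, * = accepting)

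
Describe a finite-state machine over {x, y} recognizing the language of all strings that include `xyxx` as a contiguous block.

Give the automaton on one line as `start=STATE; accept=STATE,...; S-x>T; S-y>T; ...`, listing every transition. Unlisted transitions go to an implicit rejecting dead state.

Track how much of `xyxx` has been matched so far: state S0 is no progress, S4 is the absorbing accept state reached once `xyxx` has occurred. Intermediate states record partial matches; on a mismatch, fall back to the longest reusable overlap.
With 5 states:
        x   y  
>  S0   S1  S0 
   S1   S1  S2 
   S2   S3  S0 
   S3   S4  S2 
 * S4   S4  S4 
(> = start, * = accepting)

start=S0; accept=S4; S0-x>S1; S0-y>S0; S1-x>S1; S1-y>S2; S2-x>S3; S2-y>S0; S3-x>S4; S3-y>S2; S4-x>S4; S4-y>S4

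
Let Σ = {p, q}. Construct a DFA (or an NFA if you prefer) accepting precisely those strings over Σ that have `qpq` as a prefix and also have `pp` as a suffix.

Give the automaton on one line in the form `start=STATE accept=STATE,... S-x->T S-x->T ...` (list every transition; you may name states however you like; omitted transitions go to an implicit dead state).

Build one automaton per condition and run them in lockstep. One (5 states) tracks whether the input so far still matches the prefix `qpq`; the other (3 states) tracks how much of the suffix `pp` has currently been matched. Each combined state is a pair, one component from each; accept when both components accept.
A 9-state machine:
       p  q 
>  A   B  C 
   B   D  E 
   C   F  E 
   D   D  E 
   E   B  E 
   F   D  G 
   G   H  G 
   H   I  G 
 * I   I  G 
(> = start, * = accepting)

start=A accept=I A-p->B A-q->C B-p->D B-q->E C-p->F C-q->E D-p->D D-q->E E-p->B E-q->E F-p->D F-q->G G-p->H G-q->G H-p->I H-q->G I-p->I I-q->G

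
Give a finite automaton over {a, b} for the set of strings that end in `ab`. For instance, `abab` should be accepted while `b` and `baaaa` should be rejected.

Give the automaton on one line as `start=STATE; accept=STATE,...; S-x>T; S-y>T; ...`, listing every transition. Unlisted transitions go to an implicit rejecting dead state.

start=q0; accept=q2; q0-a>q1; q0-b>q0; q1-a>q1; q1-b>q2; q2-a>q1; q2-b>q0

Remember how much of `ab` the current input suffix matches. State q0 means no match yet; q1 means the last symbol is `a`; q2 means the last 2 symbols are `ab`. Only q2 accepts. On a mismatch, fall back to the longest proper suffix that is still a prefix of `ab`.
A 3-state machine:
        a   b  
>  q0   q1  q0 
   q1   q1  q2 
 * q2   q1  q0 
(> = start, * = accepting)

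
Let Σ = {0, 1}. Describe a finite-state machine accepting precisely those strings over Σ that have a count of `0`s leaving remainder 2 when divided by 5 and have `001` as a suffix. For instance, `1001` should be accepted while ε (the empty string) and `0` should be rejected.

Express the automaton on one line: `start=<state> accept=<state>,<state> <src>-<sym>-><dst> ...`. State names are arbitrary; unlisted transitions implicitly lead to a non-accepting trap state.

start=S0 accept=S5 S0-0->S1 S0-1->S0 S1-0->S2 S1-1->S3 S2-0->S4 S2-1->S5 S3-0->S6 S3-1->S3 S4-0->S7 S4-1->S8 S5-0->S9 S5-1->S10 S6-0->S4 S6-1->S10 S7-0->S11 S7-1->S12 S8-0->S13 S8-1->S14 S9-0->S7 S9-1->S14 S10-0->S9 S10-1->S10 S11-0->S15 S11-1->S16 S12-0->S17 S12-1->S18 S13-0->S11 S13-1->S18 S14-0->S13 S14-1->S14 S15-0->S2 S15-1->S19 S16-0->S1 S16-1->S0 S17-0->S15 S17-1->S0 S18-0->S17 S18-1->S18 S19-0->S6 S19-1->S3

Run two small machines in parallel and take their product. The first has 5 states tracking the count of `0`s modulo 5; the second has 4 states tracking how much of the suffix `001` has currently been matched. A product state is a pair (one from each), accepting exactly when both do.
With 20 states:
          0    1  
>  S0     S1   S0 
   S1     S2   S3 
   S2     S4   S5 
   S3     S6   S3 
   S4     S7   S8 
 * S5     S9  S10 
   S6     S4  S10 
   S7    S11  S12 
   S8    S13  S14 
   S9     S7  S14 
   S10    S9  S10 
   S11   S15  S16 
   S12   S17  S18 
   S13   S11  S18 
   S14   S13  S14 
   S15    S2  S19 
   S16    S1   S0 
   S17   S15   S0 
   S18   S17  S18 
   S19    S6   S3 
(> = start, * = accepting)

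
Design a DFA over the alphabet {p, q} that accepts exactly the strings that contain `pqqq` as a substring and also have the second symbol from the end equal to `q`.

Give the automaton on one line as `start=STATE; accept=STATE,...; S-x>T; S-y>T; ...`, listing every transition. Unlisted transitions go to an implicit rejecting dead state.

start=s0; accept=s8,s9; s0-p>s1; s0-q>s2; s1-p>s3; s1-q>s4; s2-p>s5; s2-q>s6; s3-p>s3; s3-q>s4; s4-p>s5; s4-q>s7; s5-p>s3; s5-q>s4; s6-p>s5; s6-q>s6; s7-p>s5; s7-q>s8; s8-p>s9; s8-q>s8; s9-p>s10; s9-q>s11; s10-p>s10; s10-q>s11; s11-p>s9; s11-q>s8

Run two small machines in parallel and take their product. The first has 5 states tracking whether and how much of `pqqq` has been seen; the second has 7 states tracking the last 2 symbols read. A product state is a pair (one from each), accepting exactly when both do.
A 12-state machine:
          p    q  
>  s0     s1   s2 
   s1     s3   s4 
   s2     s5   s6 
   s3     s3   s4 
   s4     s5   s7 
   s5     s3   s4 
   s6     s5   s6 
   s7     s5   s8 
 * s8     s9   s8 
 * s9    s10  s11 
   s10   s10  s11 
   s11    s9   s8 
(> = start, * = accepting)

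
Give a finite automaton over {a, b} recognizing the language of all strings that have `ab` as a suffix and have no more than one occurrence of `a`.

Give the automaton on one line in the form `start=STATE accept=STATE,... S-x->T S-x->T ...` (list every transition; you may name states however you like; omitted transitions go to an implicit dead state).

start=s0 accept=s3 s0-a->s1 s0-b->s0 s1-a->s2 s1-b->s3 s2-a->s2 s2-b->s2 s3-a->s2 s3-b->s2

Build one automaton per condition and run them in lockstep. The first has 3 states tracking how much of the suffix `ab` has currently been matched; the second has 3 states tracking the count of `a`s, saturating at 2. A product state is a pair (one from each), accepting exactly when both do. Minimizing collapses redundant product states.
A 4-state machine:
        a   b  
>  s0   s1  s0 
   s1   s2  s3 
   s2   s2  s2 
 * s3   s2  s2 
(> = start, * = accepting)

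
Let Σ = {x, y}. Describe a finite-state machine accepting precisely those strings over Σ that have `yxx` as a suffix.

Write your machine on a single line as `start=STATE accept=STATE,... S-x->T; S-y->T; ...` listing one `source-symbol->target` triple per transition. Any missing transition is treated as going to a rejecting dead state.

Remember how much of `yxx` the current input suffix matches. State q0 means no match yet; q1 means the last symbol is `y`; q2 means the last 2 symbols are `yx`; q3 means the last 3 symbols are `yxx`. Only q3 accepts. On a mismatch, fall back to the longest proper suffix that is still a prefix of `yxx`.
A 4-state machine:
        x   y  
>  q0   q0  q1 
   q1   q2  q1 
   q2   q3  q1 
 * q3   q0  q1 
(> = start, * = accepting)

start=q0; accept=q3; q0-x->q0; q0-y->q1; q1-x->q2; q1-y->q1; q2-x->q3; q2-y->q1; q3-x->q0; q3-y->q1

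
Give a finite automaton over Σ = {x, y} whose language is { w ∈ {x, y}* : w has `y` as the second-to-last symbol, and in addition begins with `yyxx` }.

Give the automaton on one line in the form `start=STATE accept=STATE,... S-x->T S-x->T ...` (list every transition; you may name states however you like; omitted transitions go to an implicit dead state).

Handle the two conditions separately and then intersect. The first has 7 states tracking the last 2 symbols read; the second has 6 states tracking whether the input so far still matches the prefix `yyxx`. A product state is a pair (one from each), accepting exactly when both do.
A 13-state machine:
          x    y  
>  S0     S1   S2 
   S1     S3   S4 
   S2     S5   S6 
   S3     S3   S4 
   S4     S5   S7 
   S5     S3   S4 
   S6     S8   S7 
   S7     S5   S7 
   S8     S9   S4 
   S9     S9  S10 
   S10   S11  S12 
 * S11    S9  S10 
 * S12   S11  S12 
(> = start, * = accepting)

start=S0 accept=S11,S12 S0-x->S1 S0-y->S2 S1-x->S3 S1-y->S4 S2-x->S5 S2-y->S6 S3-x->S3 S3-y->S4 S4-x->S5 S4-y->S7 S5-x->S3 S5-y->S4 S6-x->S8 S6-y->S7 S7-x->S5 S7-y->S7 S8-x->S9 S8-y->S4 S9-x->S9 S9-y->S10 S10-x->S11 S10-y->S12 S11-x->S9 S11-y->S10 S12-x->S11 S12-y->S12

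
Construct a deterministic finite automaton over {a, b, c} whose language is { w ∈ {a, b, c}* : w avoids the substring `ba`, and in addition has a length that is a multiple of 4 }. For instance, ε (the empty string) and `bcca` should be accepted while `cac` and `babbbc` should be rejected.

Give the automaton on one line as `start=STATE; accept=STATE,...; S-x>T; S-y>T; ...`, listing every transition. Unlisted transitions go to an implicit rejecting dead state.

start=s0; accept=s0,s9; s0-a>s1; s0-b>s2; s0-c>s1; s1-a>s3; s1-b>s4; s1-c>s3; s2-a>s5; s2-b>s4; s2-c>s3; s3-a>s6; s3-b>s7; s3-c>s6; s4-a>s8; s4-b>s7; s4-c>s6; s5-a>s8; s5-b>s8; s5-c>s8; s6-a>s0; s6-b>s9; s6-c>s0; s7-a>s10; s7-b>s9; s7-c>s0; s8-a>s10; s8-b>s10; s8-c>s10; s9-a>s11; s9-b>s2; s9-c>s1; s10-a>s11; s10-b>s11; s10-c>s11; s11-a>s5; s11-b>s5; s11-c>s5

Run two small machines in parallel and take their product. The first has 3 states tracking partial matches of the forbidden pattern `ba`; the second has 4 states tracking the input length modulo 4. A product state is a pair (one from each), accepting exactly when both do.
With 12 states:
          a    b    c  
>* s0     s1   s2   s1 
   s1     s3   s4   s3 
   s2     s5   s4   s3 
   s3     s6   s7   s6 
   s4     s8   s7   s6 
   s5     s8   s8   s8 
   s6     s0   s9   s0 
   s7    s10   s9   s0 
   s8    s10  s10  s10 
 * s9    s11   s2   s1 
   s10   s11  s11  s11 
   s11    s5   s5   s5 
(> = start, * = accepting)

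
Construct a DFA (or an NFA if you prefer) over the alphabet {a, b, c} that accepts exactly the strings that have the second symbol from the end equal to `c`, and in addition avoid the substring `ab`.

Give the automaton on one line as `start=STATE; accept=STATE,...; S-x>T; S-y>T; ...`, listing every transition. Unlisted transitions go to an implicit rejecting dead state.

Build one automaton per condition and run them in lockstep. The first has 13 states tracking the last 2 symbols read; the second has 3 states tracking partial matches of the forbidden pattern `ab`. A product state is a pair (one from each), accepting exactly when both do.
21 states suffice.
          a    b    c  
>  S0     S1   S2   S3 
   S1     S4   S5   S6 
   S2     S7   S8   S9 
   S3    S10  S11  S12 
   S4     S4   S5   S6 
   S5    S13  S14  S15 
   S6    S10  S11  S12 
   S7     S4   S5   S6 
   S8     S7   S8   S9 
   S9    S10  S11  S12 
 * S10    S4   S5   S6 
 * S11    S7   S8   S9 
 * S12   S10  S11  S12 
   S13   S16   S5  S17 
   S14   S13  S14  S15 
   S15   S18  S19  S20 
   S16   S16   S5  S17 
   S17   S18  S19  S20 
   S18   S16   S5  S17 
   S19   S13  S14  S15 
   S20   S18  S19  S20 
(> = start, * = accepting)

start=S0; accept=S10,S11,S12; S0-a>S1; S0-b>S2; S0-c>S3; S1-a>S4; S1-b>S5; S1-c>S6; S2-a>S7; S2-b>S8; S2-c>S9; S3-a>S10; S3-b>S11; S3-c>S12; S4-a>S4; S4-b>S5; S4-c>S6; S5-a>S13; S5-b>S14; S5-c>S15; S6-a>S10; S6-b>S11; S6-c>S12; S7-a>S4; S7-b>S5; S7-c>S6; S8-a>S7; S8-b>S8; S8-c>S9; S9-a>S10; S9-b>S11; S9-c>S12; S10-a>S4; S10-b>S5; S10-c>S6; S11-a>S7; S11-b>S8; S11-c>S9; S12-a>S10; S12-b>S11; S12-c>S12; S13-a>S16; S13-b>S5; S13-c>S17; S14-a>S13; S14-b>S14; S14-c>S15; S15-a>S18; S15-b>S19; S15-c>S20; S16-a>S16; S16-b>S5; S16-c>S17; S17-a>S18; S17-b>S19; S17-c>S20; S18-a>S16; S18-b>S5; S18-c>S17; S19-a>S13; S19-b>S14; S19-c>S15; S20-a>S18; S20-b>S19; S20-c>S20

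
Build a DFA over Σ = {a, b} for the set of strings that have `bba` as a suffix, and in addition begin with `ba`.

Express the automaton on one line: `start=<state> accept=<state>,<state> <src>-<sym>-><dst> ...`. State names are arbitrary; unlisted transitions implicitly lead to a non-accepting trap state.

start=s0 accept=s9 s0-a->s1 s0-b->s2 s1-a->s1 s1-b->s3 s2-a->s4 s2-b->s5 s3-a->s1 s3-b->s5 s4-a->s4 s4-b->s6 s5-a->s7 s5-b->s5 s6-a->s4 s6-b->s8 s7-a->s1 s7-b->s3 s8-a->s9 s8-b->s8 s9-a->s4 s9-b->s6

Build one automaton per condition and run them in lockstep. The first has 4 states tracking how much of the suffix `bba` has currently been matched; the second has 4 states tracking whether the input so far still matches the prefix `ba`. A product state is a pair (one from each), accepting exactly when both do.
With 10 states:
        a   b  
>  s0   s1  s2 
   s1   s1  s3 
   s2   s4  s5 
   s3   s1  s5 
   s4   s4  s6 
   s5   s7  s5 
   s6   s4  s8 
   s7   s1  s3 
   s8   s9  s8 
 * s9   s4  s6 
(> = start, * = accepting)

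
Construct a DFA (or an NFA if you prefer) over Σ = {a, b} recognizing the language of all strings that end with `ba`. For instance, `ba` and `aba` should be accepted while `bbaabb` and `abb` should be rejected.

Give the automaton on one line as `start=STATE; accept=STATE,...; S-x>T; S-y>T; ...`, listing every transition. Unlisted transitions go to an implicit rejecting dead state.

start=s0; accept=s2; s0-a>s0; s0-b>s1; s1-a>s2; s1-b>s1; s2-a>s0; s2-b>s1

Remember how much of `ba` the current input suffix matches. State s0 means no match yet; s1 means the last symbol is `b`; s2 means the last 2 symbols are `ba`. Only s2 accepts. On a mismatch, fall back to the longest proper suffix that is still a prefix of `ba`.
        a   b  
>  s0   s0  s1 
   s1   s2  s1 
 * s2   s0  s1 
(> = start, * = accepting)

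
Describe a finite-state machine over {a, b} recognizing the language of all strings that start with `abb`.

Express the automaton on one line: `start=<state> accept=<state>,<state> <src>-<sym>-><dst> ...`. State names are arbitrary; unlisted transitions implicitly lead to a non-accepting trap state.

start=s0 accept=s3 s0-a->s1 s0-b->s4 s1-a->s4 s1-b->s2 s2-a->s4 s2-b->s3 s3-a->s3 s3-b->s3 s4-a->s4 s4-b->s4

Check the first 3 symbols one by one: s0 through s2 record how many have matched `abb` so far; any wrong symbol goes to the dead state s4. After all 3 match we enter the accepting sink s3.
A 5-state machine:
        a   b  
>  s0   s1  s4 
   s1   s4  s2 
   s2   s4  s3 
 * s3   s3  s3 
   s4   s4  s4 
(> = start, * = accepting)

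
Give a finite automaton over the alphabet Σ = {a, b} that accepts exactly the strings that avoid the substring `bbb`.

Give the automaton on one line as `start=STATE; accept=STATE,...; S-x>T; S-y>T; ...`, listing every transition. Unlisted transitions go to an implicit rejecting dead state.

This is the complement of 'contains `bbb`'. Use the same substring-matching states — S0 through S3 holding how much of `bbb` has just been matched — but flip the accepting set: everything except the trap S3 accepts.
        a   b  
>* S0   S0  S1 
 * S1   S0  S2 
 * S2   S0  S3 
   S3   S3  S3 
(> = start, * = accepting)

start=S0; accept=S0,S1,S2; S0-a>S0; S0-b>S1; S1-a>S0; S1-b>S2; S2-a>S0; S2-b>S3; S3-a>S3; S3-b>S3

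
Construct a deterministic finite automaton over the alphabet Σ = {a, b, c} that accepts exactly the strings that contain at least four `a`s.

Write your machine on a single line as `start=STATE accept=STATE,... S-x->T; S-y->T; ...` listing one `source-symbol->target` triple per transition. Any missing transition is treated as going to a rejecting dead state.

Count `a`s, saturating at 5: states S0 through S4 mean 0 through 4 `a`s seen; S5 means more than 4. Each `a` increments (capped at S5); other symbols loop. Accept from {S4, S5}.
A 6-state machine:
        a   b   c  
>  S0   S1  S0  S0 
   S1   S2  S1  S1 
   S2   S3  S2  S2 
   S3   S4  S3  S3 
 * S4   S5  S4  S4 
 * S5   S5  S5  S5 
(> = start, * = accepting)

start=S0; accept=S4,S5; S0-a->S1; S0-b->S0; S0-c->S0; S1-a->S2; S1-b->S1; S1-c->S1; S2-a->S3; S2-b->S2; S2-c->S2; S3-a->S4; S3-b->S3; S3-c->S3; S4-a->S5; S4-b->S4; S4-c->S4; S5-a->S5; S5-b->S5; S5-c->S5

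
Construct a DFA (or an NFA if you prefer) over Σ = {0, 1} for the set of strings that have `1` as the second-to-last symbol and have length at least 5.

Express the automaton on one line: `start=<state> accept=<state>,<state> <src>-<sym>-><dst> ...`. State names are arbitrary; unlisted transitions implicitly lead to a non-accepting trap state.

start=q0 accept=q5,q6 q0-0->q1 q0-1->q1 q1-0->q2 q1-1->q2 q2-0->q3 q2-1->q3 q3-0->q3 q3-1->q4 q4-0->q5 q4-1->q6 q5-0->q3 q5-1->q4 q6-0->q5 q6-1->q6

Run two small machines in parallel and take their product. The first has 7 states tracking the last 2 symbols read; the second has 7 states tracking the input length, saturating at 6. A product state is a pair (one from each), accepting exactly when both do. Minimizing collapses redundant product states.
A 7-state machine:
        0   1  
>  q0   q1  q1 
   q1   q2  q2 
   q2   q3  q3 
   q3   q3  q4 
   q4   q5  q6 
 * q5   q3  q4 
 * q6   q5  q6 
(> = start, * = accepting)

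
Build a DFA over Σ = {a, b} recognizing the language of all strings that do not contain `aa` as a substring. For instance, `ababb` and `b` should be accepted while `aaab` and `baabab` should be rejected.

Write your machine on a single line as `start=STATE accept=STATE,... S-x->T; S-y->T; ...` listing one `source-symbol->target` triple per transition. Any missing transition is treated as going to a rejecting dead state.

start=S0; accept=S0,S1; S0-a->S1; S0-b->S0; S1-a->S2; S1-b->S0; S2-a->S2; S2-b->S2

This is the complement of 'contains `aa`'. Use the same substring-matching states — S0 through S2 holding how much of `aa` has just been matched — but flip the accepting set: everything except the trap S2 accepts.
A 3-state machine:
        a   b  
>* S0   S1  S0 
 * S1   S2  S0 
   S2   S2  S2 
(> = start, * = accepting)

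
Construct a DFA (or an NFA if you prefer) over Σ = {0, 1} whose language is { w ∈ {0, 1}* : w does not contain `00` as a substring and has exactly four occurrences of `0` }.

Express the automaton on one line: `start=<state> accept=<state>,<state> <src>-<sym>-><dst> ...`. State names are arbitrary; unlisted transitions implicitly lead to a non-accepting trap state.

Run two small machines in parallel and take their product. The first has 3 states tracking partial matches of the forbidden pattern `00`; the second has 6 states tracking the count of `0`s, saturating at 5. A product state is a pair (one from each), accepting exactly when both do.
A 15-state machine:
       0  1 
>  A   B  A 
   B   C  D 
   C   E  C 
   D   F  D 
   E   G  E 
   F   E  H 
   G   I  G 
   H   J  H 
   I   I  I 
   J   G  K 
   K   L  K 
 * L   I  M 
 * M   N  M 
   N   I  O 
   O   N  O 
(> = start, * = accepting)

start=A accept=L,M A-0->B A-1->A B-0->C B-1->D C-0->E C-1->C D-0->F D-1->D E-0->G E-1->E F-0->E F-1->H G-0->I G-1->G H-0->J H-1->H I-0->I I-1->I J-0->G J-1->K K-0->L K-1->K L-0->I L-1->M M-0->N M-1->M N-0->I N-1->O O-0->N O-1->O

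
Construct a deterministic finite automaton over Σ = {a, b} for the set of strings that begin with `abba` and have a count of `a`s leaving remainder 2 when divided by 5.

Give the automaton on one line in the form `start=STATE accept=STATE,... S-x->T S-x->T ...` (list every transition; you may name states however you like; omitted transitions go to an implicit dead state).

start=s0 accept=s5 s0-a->s1 s0-b->s2 s1-a->s2 s1-b->s3 s2-a->s2 s2-b->s2 s3-a->s2 s3-b->s4 s4-a->s5 s4-b->s2 s5-a->s6 s5-b->s5 s6-a->s7 s6-b->s6 s7-a->s8 s7-b->s7 s8-a->s9 s8-b->s8 s9-a->s5 s9-b->s9

Build one automaton per condition and run them in lockstep. The first has 6 states tracking whether the input so far still matches the prefix `abba`; the second has 5 states tracking the count of `a`s modulo 5. A product state is a pair (one from each), accepting exactly when both do. Equivalent product states are then merged.
With 10 states:
        a   b  
>  s0   s1  s2 
   s1   s2  s3 
   s2   s2  s2 
   s3   s2  s4 
   s4   s5  s2 
 * s5   s6  s5 
   s6   s7  s6 
   s7   s8  s7 
   s8   s9  s8 
   s9   s5  s9 
(> = start, * = accepting)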